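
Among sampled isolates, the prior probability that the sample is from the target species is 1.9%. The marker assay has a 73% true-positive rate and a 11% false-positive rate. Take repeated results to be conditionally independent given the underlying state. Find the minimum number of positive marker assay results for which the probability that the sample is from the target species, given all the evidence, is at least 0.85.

4

Prior odds = 0.019/0.981 = 19/981.
Likelihood ratio of a positive result = 0.73/0.11 = 73/11.
Target odds: 0.85 ÷ 0.15 = 17/3.
Need (19/981) × (73/11)ⁿ ≥ 17/3, i.e. (73/11)ⁿ ≥ 5559/19.
(73/11)³ = 389017/1331 falls short of 5559/19 but (73/11)⁴ = 28398241/14641 reaches it, so n = 4.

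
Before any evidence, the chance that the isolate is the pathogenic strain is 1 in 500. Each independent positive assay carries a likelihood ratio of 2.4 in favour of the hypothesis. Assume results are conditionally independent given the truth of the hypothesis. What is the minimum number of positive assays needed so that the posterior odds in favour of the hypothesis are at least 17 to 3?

Prior odds: 0.002 ÷ 0.998 = 1/499.
Likelihood ratio per positive assay = 2.4.
Target odds = 17/3.
Need (1/499) × 2.4ⁿ ≥ 17/3, i.e. 2.4ⁿ ≥ 8483/3.
2.4⁹ ≈2641.81 falls short of 8483/3 but 2.4¹⁰ ≈6340.34 reaches it, so n = 10.

10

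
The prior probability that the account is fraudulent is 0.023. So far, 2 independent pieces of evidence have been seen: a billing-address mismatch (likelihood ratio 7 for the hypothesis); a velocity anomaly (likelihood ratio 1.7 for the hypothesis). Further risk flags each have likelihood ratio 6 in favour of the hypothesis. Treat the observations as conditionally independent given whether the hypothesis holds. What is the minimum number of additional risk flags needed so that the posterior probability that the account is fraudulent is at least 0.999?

Prior odds = 0.023/0.977 = 23/977.
Combined Bayes factor of the evidence already in hand = 7 × 1.7 = 11.9.
Odds after that evidence = (23/977) × 11.9 = 2737/9770.
Target odds = 0.999/0.001 = 999.
Need 6ⁿ ≥ 999 ÷ (2737/9770) = 9760230/2737.
6⁴ = 1296 falls short of 9760230/2737 but 6⁵ = 7776 reaches it, so n = 5.

5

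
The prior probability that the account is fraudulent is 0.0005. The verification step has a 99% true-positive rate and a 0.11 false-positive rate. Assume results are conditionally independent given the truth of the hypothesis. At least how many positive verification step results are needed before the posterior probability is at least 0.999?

Prior odds = 0.0005/0.9995 = 1/1999.
Likelihood ratio of a positive result = 0.99/0.11 = 9.
Target odds: 0.999 ÷ 0.001 = 999.
Require 9ⁿ ≥ 999 ÷ (1/1999) = 1997001.
9⁶ = 531441 falls short of 1997001 but 9⁷ = 4782969 reaches it, so n = 7.

7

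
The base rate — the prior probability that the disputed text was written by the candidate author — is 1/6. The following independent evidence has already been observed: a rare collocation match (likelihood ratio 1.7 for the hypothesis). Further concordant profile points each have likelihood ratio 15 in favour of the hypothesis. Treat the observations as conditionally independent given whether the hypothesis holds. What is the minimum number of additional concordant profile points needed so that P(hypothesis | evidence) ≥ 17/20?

2

Prior odds = (1/6)/(5/6) = 0.2.
Bayes factor of the evidence already in hand = 1.7.
Odds after that evidence = 0.2 × 1.7 = 0.34.
Target odds = 0.85/0.15 = 17/3.
Need 15ⁿ ≥ 17/3 ÷ 0.34 = 50/3.
15¹ = 15 falls short of 50/3 but 15² = 225 reaches it, so n = 2.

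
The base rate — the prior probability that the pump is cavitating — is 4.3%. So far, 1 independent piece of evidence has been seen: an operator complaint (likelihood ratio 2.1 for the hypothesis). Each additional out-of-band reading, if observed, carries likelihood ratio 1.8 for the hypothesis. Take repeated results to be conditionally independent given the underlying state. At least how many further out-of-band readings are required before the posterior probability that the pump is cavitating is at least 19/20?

10

Prior odds = 0.043/0.957 = 43/957.
Bayes factor of the evidence already in hand = 2.1.
Odds after that evidence = (43/957) × 2.1 = 301/3190.
Target odds = 0.95/0.05 = 19.
Need 1.8ⁿ ≥ 19 ÷ (301/3190) = 60610/301.
1.8⁹ = 387420489/1953125 falls short of 60610/301 but 1.8¹⁰ ≈357.047 reaches it, so n = 10.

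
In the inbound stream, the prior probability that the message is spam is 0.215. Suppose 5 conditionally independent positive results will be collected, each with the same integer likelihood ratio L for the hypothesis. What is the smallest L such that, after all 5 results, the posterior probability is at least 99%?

4

Prior odds = 0.215/0.785 = 43/157.
Target odds = 0.99/0.01 = 99.
Need L⁵ ≥ 99 ÷ (43/157) = 15543/43.
3⁵ = 243 < 15543/43 ≤ 1024 = 4⁵, so L = 4.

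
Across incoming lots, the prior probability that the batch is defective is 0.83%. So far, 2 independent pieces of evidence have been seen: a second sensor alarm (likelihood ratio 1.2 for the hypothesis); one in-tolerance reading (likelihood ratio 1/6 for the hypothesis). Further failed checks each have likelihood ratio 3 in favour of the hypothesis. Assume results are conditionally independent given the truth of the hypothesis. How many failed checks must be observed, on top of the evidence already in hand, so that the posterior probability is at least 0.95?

Prior odds = 0.0083/0.9917 = 83/9917.
Combined Bayes factor of the evidence already in hand = 1.2 × (1/6) = 0.2.
Odds after that evidence = (83/9917) × 0.2 = 83/49585.
Target odds = 0.95/0.05 = 19.
Need 3ⁿ ≥ 19 ÷ (83/49585) = 942115/83.
3⁸ = 6561 falls short of 942115/83 but 3⁹ = 19683 reaches it, so n = 9.

9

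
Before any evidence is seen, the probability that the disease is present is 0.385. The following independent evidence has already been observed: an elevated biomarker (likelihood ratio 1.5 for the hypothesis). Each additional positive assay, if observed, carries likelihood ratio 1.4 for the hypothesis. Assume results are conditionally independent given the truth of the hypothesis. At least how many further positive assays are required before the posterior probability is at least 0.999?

21

Prior odds = 0.385/0.615 = 77/123.
Bayes factor of the evidence already in hand = 1.5.
Odds after that evidence = (77/123) × 1.5 = 77/82.
Target odds = 0.999/0.001 = 999.
Need 1.4ⁿ ≥ 999 ÷ (77/82) = 81918/77.
1.4²⁰ ≈836.683 falls short of 81918/77 but 1.4²¹ ≈1171.36 reaches it, so n = 21.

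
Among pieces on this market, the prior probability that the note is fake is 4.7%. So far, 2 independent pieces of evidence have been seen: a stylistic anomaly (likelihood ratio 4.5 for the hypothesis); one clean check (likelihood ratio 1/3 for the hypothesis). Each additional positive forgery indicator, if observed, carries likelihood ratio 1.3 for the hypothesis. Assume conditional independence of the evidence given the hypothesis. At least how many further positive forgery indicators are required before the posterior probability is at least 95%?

22

Prior odds = 0.047/0.953 = 47/953.
Combined Bayes factor of the evidence already in hand = 4.5 × (1/3) = 1.5.
Odds after that evidence = (47/953) × 1.5 = 141/1906.
Target odds = 0.95/0.05 = 19.
Need 1.3ⁿ ≥ 19 ÷ (141/1906) = 36214/141.
1.3²¹ ≈247.065 falls short of 36214/141 but 1.3²² ≈321.184 reaches it, so n = 22.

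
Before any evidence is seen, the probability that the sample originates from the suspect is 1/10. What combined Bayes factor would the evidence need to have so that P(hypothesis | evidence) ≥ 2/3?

18

Prior odds = 0.1/0.9 = 1/9.
Target odds = (2/3)/(1/3) = 2.
Required Bayes factor = 2 ÷ (1/9) = 18.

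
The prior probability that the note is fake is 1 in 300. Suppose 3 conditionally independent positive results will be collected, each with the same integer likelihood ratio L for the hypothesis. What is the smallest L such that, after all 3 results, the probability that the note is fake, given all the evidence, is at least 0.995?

40

Prior odds = (1/300)/(299/300) = 1/299.
Target odds = 0.995/0.005 = 199.
Need L³ ≥ 199 ÷ (1/299) = 59501.
39³ = 59319 < 59501 ≤ 64000 = 40³, so L = 40.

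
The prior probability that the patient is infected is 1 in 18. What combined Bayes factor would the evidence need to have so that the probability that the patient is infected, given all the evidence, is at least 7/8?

Prior odds = (1/18)/(17/18) = 1/17.
Target odds = 0.875/0.125 = 7.
Required Bayes factor = 7 ÷ (1/17) = 119.

119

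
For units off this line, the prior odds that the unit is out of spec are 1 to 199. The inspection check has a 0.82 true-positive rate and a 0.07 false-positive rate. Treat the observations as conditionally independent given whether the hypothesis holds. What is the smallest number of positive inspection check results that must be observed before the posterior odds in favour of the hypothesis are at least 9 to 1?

Prior odds = 1/199.
Likelihood ratio of a positive result = 0.82/0.07 = 82/7.
Target odds = 9.
Require (82/7)ⁿ ≥ 9 ÷ (1/199) = 1791.
(82/7)³ = 551368/343 falls short of 1791 but (82/7)⁴ = 45212176/2401 reaches it, so n = 4.

4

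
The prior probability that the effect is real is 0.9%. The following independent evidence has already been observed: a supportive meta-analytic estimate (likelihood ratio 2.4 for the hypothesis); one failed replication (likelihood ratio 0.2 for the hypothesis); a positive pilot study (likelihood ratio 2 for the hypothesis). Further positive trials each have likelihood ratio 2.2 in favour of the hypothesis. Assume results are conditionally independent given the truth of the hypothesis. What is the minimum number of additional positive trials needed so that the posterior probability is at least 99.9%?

15

Prior odds = 0.009/0.991 = 9/991.
Combined Bayes factor of the evidence already in hand = 2.4 × 0.2 × 2 = 0.96.
Odds after that evidence = (9/991) × 0.96 = 216/24775.
Target odds = 0.999/0.001 = 999.
Need 2.2ⁿ ≥ 999 ÷ (216/24775) = 114584.375.
2.2¹⁴ ≈62218.2 falls short of 114584.375 but 2.2¹⁵ ≈136880 reaches it, so n = 15.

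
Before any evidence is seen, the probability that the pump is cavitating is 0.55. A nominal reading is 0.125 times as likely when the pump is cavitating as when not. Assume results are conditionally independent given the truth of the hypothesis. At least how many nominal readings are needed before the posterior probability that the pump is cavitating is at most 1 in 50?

2

Prior odds: 0.55 ÷ 0.45 = 11/9.
Likelihood ratio per nominal reading = 0.125.
Target posterior odds = 0.02/0.98 = 1/49.
Need (11/9) × 0.125ⁿ ≤ 1/49, i.e. 0.125ⁿ ≤ 9/539.
0.125¹ = 0.125 is still above 9/539 but 0.125² = 0.015625 is at or below it, so n = 2.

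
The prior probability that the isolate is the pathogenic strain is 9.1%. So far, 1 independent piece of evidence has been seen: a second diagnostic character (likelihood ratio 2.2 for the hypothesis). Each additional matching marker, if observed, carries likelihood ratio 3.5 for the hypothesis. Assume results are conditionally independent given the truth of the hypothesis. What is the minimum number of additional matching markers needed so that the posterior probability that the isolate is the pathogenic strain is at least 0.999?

Prior odds = 0.091/0.909 = 91/909.
Bayes factor of the evidence already in hand = 2.2.
Odds after that evidence = (91/909) × 2.2 = 1001/4545.
Target odds = 0.999/0.001 = 999.
Need 3.5ⁿ ≥ 999 ÷ (1001/4545) = 4540455/1001.
3.5⁶ = 1838.265625 falls short of 4540455/1001 but 3.5⁷ = 823543/128 reaches it, so n = 7.

7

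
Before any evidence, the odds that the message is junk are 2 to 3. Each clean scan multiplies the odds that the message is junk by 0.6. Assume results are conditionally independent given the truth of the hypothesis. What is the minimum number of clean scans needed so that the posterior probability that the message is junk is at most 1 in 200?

Prior odds = 2/3.
Likelihood ratio per clean scan = 0.6.
Target odds: 0.005 ÷ 0.995 = 1/199.
Need (2/3) × 0.6ⁿ ≤ 1/199, i.e. 0.6ⁿ ≤ 3/398.
0.6⁹ = 19683/1953125 is still above 3/398 but 0.6¹⁰ = 59049/9765625 is at or below it, so n = 10.

10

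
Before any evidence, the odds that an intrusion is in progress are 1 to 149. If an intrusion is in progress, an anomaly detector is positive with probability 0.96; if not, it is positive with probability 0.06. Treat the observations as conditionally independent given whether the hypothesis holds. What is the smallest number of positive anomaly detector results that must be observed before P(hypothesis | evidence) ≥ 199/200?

4

Prior odds = 1/149.
Likelihood ratio of a positive = 0.96/0.06 = 16.
Target odds: 0.995 ÷ 0.005 = 199.
Require 16ⁿ ≥ 199 ÷ (1/149) = 29651.
16³ = 4096 falls short of 29651 but 16⁴ = 65536 reaches it, so n = 4.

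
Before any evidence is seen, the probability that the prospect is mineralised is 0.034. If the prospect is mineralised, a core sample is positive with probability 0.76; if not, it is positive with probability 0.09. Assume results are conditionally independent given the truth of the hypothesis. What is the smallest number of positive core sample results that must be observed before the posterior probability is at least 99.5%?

Prior odds: 0.034 ÷ 0.966 = 17/483.
Likelihood ratio of a positive = 0.76/0.09 = 76/9.
Target odds: 0.995 ÷ 0.005 = 199.
Require (76/9)ⁿ ≥ 199 ÷ (17/483) = 96117/17.
(76/9)⁴ = 33362176/6561 falls short of 96117/17 but (76/9)⁵ ≈42939.3 reaches it, so n = 5.

5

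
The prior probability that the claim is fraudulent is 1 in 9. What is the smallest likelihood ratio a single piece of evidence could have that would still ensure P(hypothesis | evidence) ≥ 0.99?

792

Prior odds = (1/9)/(8/9) = 0.125.
Target odds = 0.99/0.01 = 99.
Required Bayes factor = 99 ÷ 0.125 = 792.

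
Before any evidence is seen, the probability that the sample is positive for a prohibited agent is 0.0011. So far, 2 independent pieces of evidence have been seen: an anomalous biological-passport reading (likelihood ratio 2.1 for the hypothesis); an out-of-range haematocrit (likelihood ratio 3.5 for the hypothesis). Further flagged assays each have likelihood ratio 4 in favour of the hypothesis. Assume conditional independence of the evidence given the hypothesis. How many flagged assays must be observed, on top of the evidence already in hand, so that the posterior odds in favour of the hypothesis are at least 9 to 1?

6

Prior odds = 0.0011/0.9989 = 11/9989.
Combined Bayes factor of the evidence already in hand = 2.1 × 3.5 = 7.35.
Odds after that evidence = (11/9989) × 7.35 = 231/28540.
Target odds = 9.
Need 4ⁿ ≥ 9 ÷ (231/28540) = 85620/77.
4⁵ = 1024 falls short of 85620/77 but 4⁶ = 4096 reaches it, so n = 6.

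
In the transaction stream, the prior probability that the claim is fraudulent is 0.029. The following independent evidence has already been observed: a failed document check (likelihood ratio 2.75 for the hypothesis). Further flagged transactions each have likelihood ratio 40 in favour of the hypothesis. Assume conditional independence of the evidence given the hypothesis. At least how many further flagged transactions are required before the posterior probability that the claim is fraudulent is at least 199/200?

3

Prior odds = 0.029/0.971 = 29/971.
Bayes factor of the evidence already in hand = 2.75.
Odds after that evidence = (29/971) × 2.75 = 319/3884.
Target odds = 0.995/0.005 = 199.
Need 40ⁿ ≥ 199 ÷ (319/3884) = 772916/319.
40² = 1600 falls short of 772916/319 but 40³ = 64000 reaches it, so n = 3.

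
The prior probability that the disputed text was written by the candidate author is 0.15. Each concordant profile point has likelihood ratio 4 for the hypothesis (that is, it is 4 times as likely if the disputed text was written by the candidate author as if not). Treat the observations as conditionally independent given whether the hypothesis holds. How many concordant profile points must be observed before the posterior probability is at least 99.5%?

Prior odds = 0.15/0.85 = 3/17.
Likelihood ratio per concordant profile point = 4.
Target odds: 0.995 ÷ 0.005 = 199.
Require 4ⁿ ≥ 199 ÷ (3/17) = 3383/3.
4⁵ = 1024 falls short of 3383/3 but 4⁶ = 4096 reaches it, so n = 6.

6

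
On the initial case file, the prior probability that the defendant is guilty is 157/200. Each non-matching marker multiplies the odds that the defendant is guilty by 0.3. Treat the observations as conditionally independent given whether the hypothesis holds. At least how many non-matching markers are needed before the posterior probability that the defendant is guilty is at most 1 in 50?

Prior odds: 0.785 ÷ 0.215 = 157/43.
Likelihood ratio per non-matching marker = 0.3.
Target odds: 0.02 ÷ 0.98 = 1/49.
Require 0.3ⁿ ≤ 1/49 ÷ (157/43) = 43/7693.
0.3⁴ = 0.0081 is still above 43/7693 but 0.3⁵ = 243/100000 is at or below it, so n = 5.

5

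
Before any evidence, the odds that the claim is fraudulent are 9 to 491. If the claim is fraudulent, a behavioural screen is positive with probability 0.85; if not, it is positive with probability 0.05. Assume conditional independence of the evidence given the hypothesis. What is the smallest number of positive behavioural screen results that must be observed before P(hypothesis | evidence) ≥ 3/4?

2

Prior odds = 9/491.
Likelihood ratio of a positive = 0.85/0.05 = 17.
Target odds: 0.75 ÷ 0.25 = 3.
Need (9/491) × 17ⁿ ≥ 3, i.e. 17ⁿ ≥ 491/3.
17¹ = 17 falls short of 491/3 but 17² = 289 reaches it, so n = 2.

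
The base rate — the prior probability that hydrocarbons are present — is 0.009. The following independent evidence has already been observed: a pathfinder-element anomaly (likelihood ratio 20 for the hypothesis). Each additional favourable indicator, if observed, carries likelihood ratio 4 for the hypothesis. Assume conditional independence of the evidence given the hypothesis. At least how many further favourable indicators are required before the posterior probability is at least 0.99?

5

Prior odds = 0.009/0.991 = 9/991.
Bayes factor of the evidence already in hand = 20.
Odds after that evidence = (9/991) × 20 = 180/991.
Target odds = 0.99/0.01 = 99.
Need 4ⁿ ≥ 99 ÷ (180/991) = 545.05.
4⁴ = 256 falls short of 545.05 but 4⁵ = 1024 reaches it, so n = 5.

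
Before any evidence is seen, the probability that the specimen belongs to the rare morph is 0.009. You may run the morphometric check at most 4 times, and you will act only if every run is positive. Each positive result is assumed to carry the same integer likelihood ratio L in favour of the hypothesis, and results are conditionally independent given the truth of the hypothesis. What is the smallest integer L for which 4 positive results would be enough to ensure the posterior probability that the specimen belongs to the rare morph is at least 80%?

Prior odds = 0.009/0.991 = 9/991.
Target odds = 0.8/0.2 = 4.
Need L⁴ ≥ 4 ÷ (9/991) = 3964/9.
4⁴ = 256 < 3964/9 ≤ 625 = 5⁴, so L = 5.

5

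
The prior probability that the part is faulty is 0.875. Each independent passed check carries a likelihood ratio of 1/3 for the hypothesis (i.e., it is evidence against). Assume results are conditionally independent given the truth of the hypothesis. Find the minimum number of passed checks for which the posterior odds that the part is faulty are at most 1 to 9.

4

Prior odds: 0.875 ÷ 0.125 = 7.
Likelihood ratio per passed check = 1/3.
Target odds = 1/9.
Require (1/3)ⁿ ≤ 1/9 ÷ 7 = 1/63.
(1/3)³ = 1/27 is still above 1/63 but (1/3)⁴ = 1/81 is at or below it, so n = 4.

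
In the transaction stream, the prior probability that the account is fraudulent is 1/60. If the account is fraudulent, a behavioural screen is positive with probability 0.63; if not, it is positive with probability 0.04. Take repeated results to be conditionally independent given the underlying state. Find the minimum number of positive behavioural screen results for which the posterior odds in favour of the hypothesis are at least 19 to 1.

3

Prior odds = (1/60)/(59/60) = 1/59.
Likelihood ratio of a positive = 0.63/0.04 = 15.75.
Target odds = 19.
Require 15.75ⁿ ≥ 19 ÷ (1/59) = 1121.
15.75² = 248.0625 falls short of 1121 but 15.75³ = 3906.984375 reaches it, so n = 3.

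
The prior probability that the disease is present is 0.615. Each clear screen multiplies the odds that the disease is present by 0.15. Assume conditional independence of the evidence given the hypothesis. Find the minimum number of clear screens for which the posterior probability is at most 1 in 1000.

Prior odds = 0.615/0.385 = 123/77.
Likelihood ratio per clear screen = 0.15.
Target odds: 0.001 ÷ 0.999 = 1/999.
Require 0.15ⁿ ≤ 1/999 ÷ (123/77) = 77/122877.
0.15³ = 0.003375 is still above 77/122877 but 0.15⁴ = 81/160000 is at or below it, so n = 4.

4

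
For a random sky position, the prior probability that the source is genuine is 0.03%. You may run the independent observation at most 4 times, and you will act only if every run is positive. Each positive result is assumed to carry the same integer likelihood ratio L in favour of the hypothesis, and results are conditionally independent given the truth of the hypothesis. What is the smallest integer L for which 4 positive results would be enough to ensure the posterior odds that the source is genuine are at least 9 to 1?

14

Prior odds = 0.0003/0.9997 = 3/9997.
Target odds = 9.
Need L⁴ ≥ 9 ÷ (3/9997) = 29991.
13⁴ = 28561 < 29991 ≤ 38416 = 14⁴, so L = 14.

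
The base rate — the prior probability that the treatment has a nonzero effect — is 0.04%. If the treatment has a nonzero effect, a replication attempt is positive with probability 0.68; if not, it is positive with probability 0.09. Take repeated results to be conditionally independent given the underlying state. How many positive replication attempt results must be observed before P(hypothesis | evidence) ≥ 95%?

6

Prior odds = 0.0004/0.9996 = 1/2499.
Likelihood ratio of a positive = 0.68/0.09 = 68/9.
Target odds: 0.95 ÷ 0.05 = 19.
Require (68/9)ⁿ ≥ 19 ÷ (1/2499) = 47481.
(68/9)⁵ ≈24622.5 falls short of 47481 but (68/9)⁶ ≈186037 reaches it, so n = 6.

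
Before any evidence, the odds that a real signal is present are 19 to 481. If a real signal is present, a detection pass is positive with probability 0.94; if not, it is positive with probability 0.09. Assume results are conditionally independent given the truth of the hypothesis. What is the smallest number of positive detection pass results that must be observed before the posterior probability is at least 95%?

Prior odds = 19/481.
Likelihood ratio of a positive = 0.94/0.09 = 94/9.
Target odds: 0.95 ÷ 0.05 = 19.
Require (94/9)ⁿ ≥ 19 ÷ (19/481) = 481.
(94/9)² = 8836/81 falls short of 481 but (94/9)³ = 830584/729 reaches it, so n = 3.

3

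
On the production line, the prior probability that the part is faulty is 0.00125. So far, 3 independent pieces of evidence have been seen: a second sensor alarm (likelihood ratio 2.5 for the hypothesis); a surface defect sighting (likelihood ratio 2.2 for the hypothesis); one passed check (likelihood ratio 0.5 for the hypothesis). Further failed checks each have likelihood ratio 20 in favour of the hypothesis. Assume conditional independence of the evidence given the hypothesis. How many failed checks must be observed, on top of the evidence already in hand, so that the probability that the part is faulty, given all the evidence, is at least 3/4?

3

Prior odds = 0.00125/0.99875 = 1/799.
Combined Bayes factor of the evidence already in hand = 2.5 × 2.2 × 0.5 = 2.75.
Odds after that evidence = (1/799) × 2.75 = 11/3196.
Target odds = 0.75/0.25 = 3.
Need 20ⁿ ≥ 3 ÷ (11/3196) = 9588/11.
20² = 400 falls short of 9588/11 but 20³ = 8000 reaches it, so n = 3.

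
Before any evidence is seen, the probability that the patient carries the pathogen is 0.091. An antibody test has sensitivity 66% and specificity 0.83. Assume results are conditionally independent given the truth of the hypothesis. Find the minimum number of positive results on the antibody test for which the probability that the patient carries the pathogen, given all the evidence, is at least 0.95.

4

Prior odds: 0.091 ÷ 0.909 = 91/909.
False-positive rate = 1 − 0.83 = 0.17; likelihood ratio of a positive = 0.66/0.17 = 66/17.
Target posterior odds = 0.95/0.05 = 19.
Need (91/909) × (66/17)ⁿ ≥ 19, i.e. (66/17)ⁿ ≥ 17271/91.
(66/17)³ = 287496/4913 falls short of 17271/91 but (66/17)⁴ = 18974736/83521 reaches it, so n = 4.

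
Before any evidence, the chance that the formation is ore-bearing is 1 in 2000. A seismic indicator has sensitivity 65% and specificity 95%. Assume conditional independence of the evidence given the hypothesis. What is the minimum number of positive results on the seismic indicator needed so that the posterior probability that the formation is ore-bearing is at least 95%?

5

Prior odds: 0.0005 ÷ 0.9995 = 1/1999.
False-positive rate = 1 − 0.95 = 0.05; likelihood ratio of a positive = 0.65/0.05 = 13.
Target odds: 0.95 ÷ 0.05 = 19.
Require 13ⁿ ≥ 19 ÷ (1/1999) = 37981.
13⁴ = 28561 falls short of 37981 but 13⁵ = 371293 reaches it, so n = 5.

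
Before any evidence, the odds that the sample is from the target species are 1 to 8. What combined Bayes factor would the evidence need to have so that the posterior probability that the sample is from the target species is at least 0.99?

792

Prior odds = 0.125.
Target odds = 0.99/0.01 = 99.
Required Bayes factor = 99 ÷ 0.125 = 792.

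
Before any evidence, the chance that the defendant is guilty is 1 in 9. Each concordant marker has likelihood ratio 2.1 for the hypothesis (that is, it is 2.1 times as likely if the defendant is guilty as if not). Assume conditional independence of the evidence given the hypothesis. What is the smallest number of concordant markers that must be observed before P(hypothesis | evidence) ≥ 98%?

9

Prior odds = (1/9)/(8/9) = 0.125.
Likelihood ratio per concordant marker = 2.1.
Target odds: 0.98 ÷ 0.02 = 49.
Need 0.125 × 2.1ⁿ ≥ 49, i.e. 2.1ⁿ ≥ 392.
2.1⁸ ≈378.229 falls short of 392 but 2.1⁹ ≈794.28 reaches it, so n = 9.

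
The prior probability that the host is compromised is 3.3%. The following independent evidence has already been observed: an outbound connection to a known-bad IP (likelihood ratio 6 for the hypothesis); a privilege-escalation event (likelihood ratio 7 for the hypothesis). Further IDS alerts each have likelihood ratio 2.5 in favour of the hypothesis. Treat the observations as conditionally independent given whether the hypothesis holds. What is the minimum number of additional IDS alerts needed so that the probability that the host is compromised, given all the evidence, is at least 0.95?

3

Prior odds = 0.033/0.967 = 33/967.
Combined Bayes factor of the evidence already in hand = 6 × 7 = 42.
Odds after that evidence = (33/967) × 42 = 1386/967.
Target odds = 0.95/0.05 = 19.
Need 2.5ⁿ ≥ 19 ÷ (1386/967) = 18373/1386.
2.5² = 6.25 falls short of 18373/1386 but 2.5³ = 15.625 reaches it, so n = 3.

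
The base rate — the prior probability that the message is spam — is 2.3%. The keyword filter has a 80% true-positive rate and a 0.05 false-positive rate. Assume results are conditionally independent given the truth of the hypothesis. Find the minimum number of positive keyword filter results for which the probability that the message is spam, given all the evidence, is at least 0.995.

4

Prior odds = 0.023/0.977 = 23/977.
Likelihood ratio of a positive result = 0.8/0.05 = 16.
Target odds: 0.995 ÷ 0.005 = 199.
Require 16ⁿ ≥ 199 ÷ (23/977) = 194423/23.
16³ = 4096 falls short of 194423/23 but 16⁴ = 65536 reaches it, so n = 4.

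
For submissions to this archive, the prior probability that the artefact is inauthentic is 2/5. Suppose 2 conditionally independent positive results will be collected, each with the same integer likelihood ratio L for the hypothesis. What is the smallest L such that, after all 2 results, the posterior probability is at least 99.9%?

39

Prior odds = 0.4/0.6 = 2/3.
Target odds = 0.999/0.001 = 999.
Need L² ≥ 999 ÷ (2/3) = 1498.5.
38² = 1444 < 1498.5 ≤ 1521 = 39², so L = 39.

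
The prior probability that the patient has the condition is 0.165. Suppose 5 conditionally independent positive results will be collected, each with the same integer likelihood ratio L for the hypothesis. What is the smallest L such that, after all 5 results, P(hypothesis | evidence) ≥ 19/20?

3

Prior odds = 0.165/0.835 = 33/167.
Target odds = 0.95/0.05 = 19.
Need L⁵ ≥ 19 ÷ (33/167) = 3173/33.
2⁵ = 32 < 3173/33 ≤ 243 = 3⁵, so L = 3.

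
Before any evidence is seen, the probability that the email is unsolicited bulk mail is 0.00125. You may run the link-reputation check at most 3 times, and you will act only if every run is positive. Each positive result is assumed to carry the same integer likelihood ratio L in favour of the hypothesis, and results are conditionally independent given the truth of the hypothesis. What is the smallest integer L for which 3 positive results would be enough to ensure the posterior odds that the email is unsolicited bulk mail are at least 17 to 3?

17

Prior odds = 0.00125/0.99875 = 1/799.
Target odds = 17/3.
Need L³ ≥ 17/3 ÷ (1/799) = 13583/3.
16³ = 4096 < 13583/3 ≤ 4913 = 17³, so L = 17.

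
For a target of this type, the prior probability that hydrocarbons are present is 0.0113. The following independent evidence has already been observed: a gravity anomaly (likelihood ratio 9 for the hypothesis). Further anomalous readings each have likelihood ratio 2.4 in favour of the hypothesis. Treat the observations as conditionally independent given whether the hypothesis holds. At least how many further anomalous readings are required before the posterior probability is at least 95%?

6

Prior odds = 0.0113/0.9887 = 113/9887.
Bayes factor of the evidence already in hand = 9.
Odds after that evidence = (113/9887) × 9 = 1017/9887.
Target odds = 0.95/0.05 = 19.
Need 2.4ⁿ ≥ 19 ÷ (1017/9887) = 187853/1017.
2.4⁵ = 79.62624 falls short of 187853/1017 but 2.4⁶ = 2985984/15625 reaches it, so n = 6.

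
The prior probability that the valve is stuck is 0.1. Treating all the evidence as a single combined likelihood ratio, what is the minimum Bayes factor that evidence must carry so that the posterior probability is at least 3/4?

27

Prior odds = 0.1/0.9 = 1/9.
Target odds = 0.75/0.25 = 3.
Required Bayes factor = 3 ÷ (1/9) = 27.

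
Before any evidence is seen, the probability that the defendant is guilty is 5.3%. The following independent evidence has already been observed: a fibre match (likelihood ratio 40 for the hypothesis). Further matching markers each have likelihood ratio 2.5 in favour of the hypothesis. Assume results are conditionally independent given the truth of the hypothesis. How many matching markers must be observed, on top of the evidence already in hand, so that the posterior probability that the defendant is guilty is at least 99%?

5

Prior odds = 0.053/0.947 = 53/947.
Bayes factor of the evidence already in hand = 40.
Odds after that evidence = (53/947) × 40 = 2120/947.
Target odds = 0.99/0.01 = 99.
Need 2.5ⁿ ≥ 99 ÷ (2120/947) = 93753/2120.
2.5⁴ = 39.0625 falls short of 93753/2120 but 2.5⁵ = 97.65625 reaches it, so n = 5.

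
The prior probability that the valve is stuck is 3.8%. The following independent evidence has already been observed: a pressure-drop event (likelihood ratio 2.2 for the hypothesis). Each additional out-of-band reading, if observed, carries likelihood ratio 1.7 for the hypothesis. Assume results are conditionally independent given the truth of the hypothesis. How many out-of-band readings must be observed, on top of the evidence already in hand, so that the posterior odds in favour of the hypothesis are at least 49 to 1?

Prior odds = 0.038/0.962 = 19/481.
Bayes factor of the evidence already in hand = 2.2.
Odds after that evidence = (19/481) × 2.2 = 209/2405.
Target odds = 49.
Need 1.7ⁿ ≥ 49 ÷ (209/2405) = 117845/209.
1.7¹¹ ≈342.719 falls short of 117845/209 but 1.7¹² ≈582.622 reaches it, so n = 12.

12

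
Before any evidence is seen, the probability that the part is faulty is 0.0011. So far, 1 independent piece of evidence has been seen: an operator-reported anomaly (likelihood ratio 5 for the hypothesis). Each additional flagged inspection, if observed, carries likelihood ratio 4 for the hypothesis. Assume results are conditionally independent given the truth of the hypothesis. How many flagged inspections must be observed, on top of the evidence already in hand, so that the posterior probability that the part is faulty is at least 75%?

Prior odds = 0.0011/0.9989 = 11/9989.
Bayes factor of the evidence already in hand = 5.
Odds after that evidence = (11/9989) × 5 = 55/9989.
Target odds = 0.75/0.25 = 3.
Need 4ⁿ ≥ 3 ÷ (55/9989) = 29967/55.
4⁴ = 256 falls short of 29967/55 but 4⁵ = 1024 reaches it, so n = 5.

5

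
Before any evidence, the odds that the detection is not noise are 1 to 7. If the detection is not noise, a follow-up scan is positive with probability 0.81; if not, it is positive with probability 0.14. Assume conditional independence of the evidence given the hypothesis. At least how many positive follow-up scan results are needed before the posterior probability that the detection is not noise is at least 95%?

Prior odds = 1/7.
Likelihood ratio of a positive = 0.81/0.14 = 81/14.
Target odds: 0.95 ÷ 0.05 = 19.
Need (1/7) × (81/14)ⁿ ≥ 19, i.e. (81/14)ⁿ ≥ 133.
(81/14)² = 6561/196 falls short of 133 but (81/14)³ = 531441/2744 reaches it, so n = 3.

3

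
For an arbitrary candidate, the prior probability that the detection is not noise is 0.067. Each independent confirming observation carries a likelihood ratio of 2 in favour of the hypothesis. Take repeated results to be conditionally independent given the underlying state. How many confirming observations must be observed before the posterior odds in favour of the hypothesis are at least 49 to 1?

Prior odds = 0.067/0.933 = 67/933.
Likelihood ratio per confirming observation = 2.
Target odds = 49.
Need (67/933) × 2ⁿ ≥ 49, i.e. 2ⁿ ≥ 45717/67.
2⁹ = 512 falls short of 45717/67 but 2¹⁰ = 1024 reaches it, so n = 10.

10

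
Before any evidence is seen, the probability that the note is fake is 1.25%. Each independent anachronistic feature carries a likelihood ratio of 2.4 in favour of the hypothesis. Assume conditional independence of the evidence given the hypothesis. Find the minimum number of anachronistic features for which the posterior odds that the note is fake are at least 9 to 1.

8

Prior odds = 0.0125/0.9875 = 1/79.
Likelihood ratio per anachronistic feature = 2.4.
Target odds = 9.
Require 2.4ⁿ ≥ 9 ÷ (1/79) = 711.
2.4⁷ = 35831808/78125 falls short of 711 but 2.4⁸ = 429981696/390625 reaches it, so n = 8.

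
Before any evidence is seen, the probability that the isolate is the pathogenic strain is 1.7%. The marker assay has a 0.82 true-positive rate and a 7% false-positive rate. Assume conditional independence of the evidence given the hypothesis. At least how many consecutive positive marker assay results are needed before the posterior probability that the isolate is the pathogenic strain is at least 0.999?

5

Prior odds: 0.017 ÷ 0.983 = 17/983.
Likelihood ratio of a positive result = 0.82/0.07 = 82/7.
Target posterior odds = 0.999/0.001 = 999.
Require (82/7)ⁿ ≥ 999 ÷ (17/983) = 982017/17.
(82/7)⁴ = 45212176/2401 falls short of 982017/17 but (82/7)⁵ ≈220587 reaches it, so n = 5.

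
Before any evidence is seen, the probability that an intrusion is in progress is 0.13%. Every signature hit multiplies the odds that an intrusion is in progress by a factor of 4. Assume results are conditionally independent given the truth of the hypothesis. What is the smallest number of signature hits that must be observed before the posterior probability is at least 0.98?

8

Prior odds = 0.0013/0.9987 = 13/9987.
Likelihood ratio per signature hit = 4.
Target odds: 0.98 ÷ 0.02 = 49.
Need (13/9987) × 4ⁿ ≥ 49, i.e. 4ⁿ ≥ 489363/13.
4⁷ = 16384 falls short of 489363/13 but 4⁸ = 65536 reaches it, so n = 8.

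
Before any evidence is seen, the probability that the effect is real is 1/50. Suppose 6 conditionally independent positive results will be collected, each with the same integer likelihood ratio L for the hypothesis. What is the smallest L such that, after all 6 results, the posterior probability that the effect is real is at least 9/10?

3

Prior odds = 0.02/0.98 = 1/49.
Target odds = 0.9/0.1 = 9.
Need L⁶ ≥ 9 ÷ (1/49) = 441.
2⁶ = 64 < 441 ≤ 729 = 3⁶, so L = 3.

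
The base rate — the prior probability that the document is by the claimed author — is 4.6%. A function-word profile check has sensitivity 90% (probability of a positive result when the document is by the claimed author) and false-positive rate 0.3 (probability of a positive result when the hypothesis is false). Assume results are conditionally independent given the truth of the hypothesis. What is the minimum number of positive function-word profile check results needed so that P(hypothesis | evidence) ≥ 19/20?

6

Prior odds: 0.046 ÷ 0.954 = 23/477.
Likelihood ratio of a positive result = 0.9/0.3 = 3.
Target odds: 0.95 ÷ 0.05 = 19.
Need (23/477) × 3ⁿ ≥ 19, i.e. 3ⁿ ≥ 9063/23.
3⁵ = 243 falls short of 9063/23 but 3⁶ = 729 reaches it, so n = 6.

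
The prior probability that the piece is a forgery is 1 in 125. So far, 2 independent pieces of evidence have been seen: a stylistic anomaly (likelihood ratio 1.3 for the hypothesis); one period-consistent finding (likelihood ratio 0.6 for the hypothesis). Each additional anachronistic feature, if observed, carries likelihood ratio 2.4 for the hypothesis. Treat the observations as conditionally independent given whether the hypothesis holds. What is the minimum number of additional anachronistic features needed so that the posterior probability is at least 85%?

Prior odds = 0.008/0.992 = 1/124.
Combined Bayes factor of the evidence already in hand = 1.3 × 0.6 = 0.78.
Odds after that evidence = (1/124) × 0.78 = 39/6200.
Target odds = 0.85/0.15 = 17/3.
Need 2.4ⁿ ≥ 17/3 ÷ (39/6200) = 105400/117.
2.4⁷ = 35831808/78125 falls short of 105400/117 but 2.4⁸ = 429981696/390625 reaches it, so n = 8.

8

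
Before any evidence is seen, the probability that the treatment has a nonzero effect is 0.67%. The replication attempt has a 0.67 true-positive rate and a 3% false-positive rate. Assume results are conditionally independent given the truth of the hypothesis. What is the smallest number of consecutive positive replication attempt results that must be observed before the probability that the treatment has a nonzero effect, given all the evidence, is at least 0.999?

Prior odds: 0.0067 ÷ 0.9933 = 67/9933.
Likelihood ratio of a positive result = 0.67/0.03 = 67/3.
Target odds: 0.999 ÷ 0.001 = 999.
Require (67/3)ⁿ ≥ 999 ÷ (67/9933) = 9923067/67.
(67/3)³ = 300763/27 falls short of 9923067/67 but (67/3)⁴ = 20151121/81 reaches it, so n = 4.

4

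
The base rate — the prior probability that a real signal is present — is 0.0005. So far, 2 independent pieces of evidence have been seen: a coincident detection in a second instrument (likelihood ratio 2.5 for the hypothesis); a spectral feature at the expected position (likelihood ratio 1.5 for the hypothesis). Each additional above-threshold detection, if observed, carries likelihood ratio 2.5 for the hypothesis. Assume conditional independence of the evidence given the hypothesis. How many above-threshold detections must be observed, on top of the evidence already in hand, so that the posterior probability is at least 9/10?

10

Prior odds = 0.0005/0.9995 = 1/1999.
Combined Bayes factor of the evidence already in hand = 2.5 × 1.5 = 3.75.
Odds after that evidence = (1/1999) × 3.75 = 15/7996.
Target odds = 0.9/0.1 = 9.
Need 2.5ⁿ ≥ 9 ÷ (15/7996) = 4797.6.
2.5⁹ = 1953125/512 falls short of 4797.6 but 2.5¹⁰ = 9765625/1024 reaches it, so n = 10.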